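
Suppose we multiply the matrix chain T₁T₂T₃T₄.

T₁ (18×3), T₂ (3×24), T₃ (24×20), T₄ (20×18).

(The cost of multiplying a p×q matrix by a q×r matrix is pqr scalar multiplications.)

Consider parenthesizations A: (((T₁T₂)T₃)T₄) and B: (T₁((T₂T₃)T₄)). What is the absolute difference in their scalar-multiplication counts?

12924

Order A = (((T₁T₂)T₃)T₄): (T₁T₂): 18×3 by 3×24 → 18×24, cost 18·3·24 = 1296; ((T₁T₂)T₃): 18×24 by 24×20 → 18×20, cost 18·24·20 = 8640; cumulative 9936; (((T₁T₂)T₃)T₄): 18×20 by 20×18 → 18×18, cost 18·20·18 = 6480; cumulative 16416. Total 16416.
Order B = (T₁((T₂T₃)T₄)): (T₂T₃): 3×24 by 24×20 → 3×20, cost 3·24·20 = 1440; ((T₂T₃)T₄): 3×20 by 20×18 → 3×18, cost 3·20·18 = 1080; cumulative 2520; (T₁((T₂T₃)T₄)): 18×3 by 3×18 → 18×18, cost 18·3·18 = 972; cumulative 3492. Total 3492.
Difference: |16416 − 3492| = 12924.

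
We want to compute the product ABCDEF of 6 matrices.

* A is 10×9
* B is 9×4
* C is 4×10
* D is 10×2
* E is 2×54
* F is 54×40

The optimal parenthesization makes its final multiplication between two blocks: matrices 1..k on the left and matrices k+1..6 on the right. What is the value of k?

Adjacent pairs: AB = 10·9·4 = 360; BC = 9·4·10 = 360; CD = 4·10·2 = 80; DE = 10·2·54 = 1080; EF = 2·54·40 = 4320.
Length 3: A..C: k=1: 0+360+10·9·10=1260; k=2: 360+0+10·4·10=760 → min 760 | B..D: k=2: 0+80+9·4·2=152; k=3: 360+0+9·10·2=540 → min 152 | C..E: k=3: 0+1080+4·10·54=3240; k=4: 80+0+4·2·54=512 → min 512 | D..F: k=4: 0+4320+10·2·40=5120; k=5: 1080+0+10·54·40=22680 → min 5120.
Length 4: A..D: k=1: 0+152+10·9·2=332; k=2: 360+80+10·4·2=520; k=3: 760+0+10·10·2=960 → min 332 | B..E: k=2: 0+512+9·4·54=2456; k=3: 360+1080+9·10·54=6300; k=4: 152+0+9·2·54=1124 → min 1124 | C..F: k=3: 0+5120+4·10·40=6720; k=4: 80+4320+4·2·40=4720; k=5: 512+0+4·54·40=9152 → min 4720.
Length 5: A..E: k=1: 0+1124+10·9·54=5984; k=2: 360+512+10·4·54=3032; k=3: 760+1080+10·10·54=7240; k=4: 332+0+10·2·54=1412 → min 1412 | B..F: k=2: 0+4720+9·4·40=6160; k=3: 360+5120+9·10·40=9080; k=4: 152+4320+9·2·40=5192; k=5: 1124+0+9·54·40=20564 → min 5192.
Top-level splits: k=1: (A..A)·(B..F) → 0+5192+10·9·40 = 8792; k=2: (A..B)·(C..F) → 360+4720+10·4·40 = 6680; k=3: (A..C)·(D..F) → 760+5120+10·10·40 = 9880; k=4: (A..D)·(E..F) → 332+4320+10·2·40 = 5452; k=5: (A..E)·(F..F) → 1412+0+10·54·40 = 23012.
Best split is after D, i.e. k = 4.

4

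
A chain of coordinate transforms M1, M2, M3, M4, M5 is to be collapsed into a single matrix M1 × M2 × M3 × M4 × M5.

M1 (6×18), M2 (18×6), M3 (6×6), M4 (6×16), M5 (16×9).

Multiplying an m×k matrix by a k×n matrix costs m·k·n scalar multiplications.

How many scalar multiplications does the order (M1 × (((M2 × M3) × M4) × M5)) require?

(M2 × M3): 18×6 by 6×6 → 18×6, cost 18·6·6 = 648
((M2 × M3) × M4): 18×6 by 6×16 → 18×16, cost 18·6·16 = 1728; cumulative 2376
(((M2 × M3) × M4) × M5): 18×16 by 16×9 → 18×9, cost 18·16·9 = 2592; cumulative 4968
(M1 × (((M2 × M3) × M4) × M5)): 6×18 by 18×9 → 6×9, cost 6·18·9 = 972; cumulative 5940
Total: 5940 scalar multiplications.

5940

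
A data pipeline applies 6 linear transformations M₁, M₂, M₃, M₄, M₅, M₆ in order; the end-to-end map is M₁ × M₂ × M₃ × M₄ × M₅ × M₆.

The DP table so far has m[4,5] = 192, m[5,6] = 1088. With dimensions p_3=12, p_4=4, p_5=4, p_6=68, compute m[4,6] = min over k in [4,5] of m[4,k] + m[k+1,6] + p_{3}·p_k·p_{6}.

3456

m[4,6] = min over k∈[4,5] of m[4,k]+m[k+1,6]+p_{3}·p_k·p_{6}.
k=4: 0 + 1088 + 12·4·68 = 4352; k=5: 192 + 0 + 12·4·68 = 3456.
Minimum: 3456 at k=5.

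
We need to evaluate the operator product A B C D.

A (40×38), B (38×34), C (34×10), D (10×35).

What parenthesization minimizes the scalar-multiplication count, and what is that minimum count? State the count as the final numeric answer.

42120

Adjacent pairs: AB = 40·38·34 = 51680; BC = 38·34·10 = 12920; CD = 34·10·35 = 11900.
Length 3: A..C: k=1: 0+12920+40·38·10=28120; k=2: 51680+0+40·34·10=65280 → min 28120 | B..D: k=2: 0+11900+38·34·35=57120; k=3: 12920+0+38·10·35=26220 → min 26220.
Length 4: A..D: k=1: 0+26220+40·38·35=79420; k=2: 51680+11900+40·34·35=111180; k=3: 28120+0+40·10·35=42120 → min 42120.
Optimal parenthesization: ((A (B C)) D) with cost 42120.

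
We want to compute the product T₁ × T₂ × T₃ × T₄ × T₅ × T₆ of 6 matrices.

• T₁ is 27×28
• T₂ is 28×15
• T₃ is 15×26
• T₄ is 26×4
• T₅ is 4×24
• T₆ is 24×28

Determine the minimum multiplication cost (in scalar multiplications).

Adjacent pairs: T₁T₂ = 27·28·15 = 11340; T₂T₃ = 28·15·26 = 10920; T₃T₄ = 15·26·4 = 1560; T₄T₅ = 26·4·24 = 2496; T₅T₆ = 4·24·28 = 2688.
Length 3: T₁..T₃: k=1: 0+10920+27·28·26=30576; k=2: 11340+0+27·15·26=21870 → min 21870 | T₂..T₄: k=2: 0+1560+28·15·4=3240; k=3: 10920+0+28·26·4=13832 → min 3240 | T₃..T₅: k=3: 0+2496+15·26·24=11856; k=4: 1560+0+15·4·24=3000 → min 3000 | T₄..T₆: k=4: 0+2688+26·4·28=5600; k=5: 2496+0+26·24·28=19968 → min 5600.
Length 4: T₁..T₄: k=1: 0+3240+27·28·4=6264; k=2: 11340+1560+27·15·4=14520; k=3: 21870+0+27·26·4=24678 → min 6264 | T₂..T₅: k=2: 0+3000+28·15·24=13080; k=3: 10920+2496+28·26·24=30888; k=4: 3240+0+28·4·24=5928 → min 5928 | T₃..T₆: k=3: 0+5600+15·26·28=16520; k=4: 1560+2688+15·4·28=5928; k=5: 3000+0+15·24·28=13080 → min 5928.
Length 5: T₁..T₅: k=1: 0+5928+27·28·24=24072; k=2: 11340+3000+27·15·24=24060; k=3: 21870+2496+27·26·24=41214; k=4: 6264+0+27·4·24=8856 → min 8856 | T₂..T₆: k=2: 0+5928+28·15·28=17688; k=3: 10920+5600+28·26·28=36904; k=4: 3240+2688+28·4·28=9064; k=5: 5928+0+28·24·28=24744 → min 9064.
Length 6: T₁..T₆: k=1: 0+9064+27·28·28=30232; k=2: 11340+5928+27·15·28=28608; k=3: 21870+5600+27·26·28=47126; k=4: 6264+2688+27·4·28=11976; k=5: 8856+0+27·24·28=27000 → min 11976.
Optimal order: ((T₁ × (T₂ × (T₃ × T₄))) × (T₅ × T₆)) with cost 11976.

11976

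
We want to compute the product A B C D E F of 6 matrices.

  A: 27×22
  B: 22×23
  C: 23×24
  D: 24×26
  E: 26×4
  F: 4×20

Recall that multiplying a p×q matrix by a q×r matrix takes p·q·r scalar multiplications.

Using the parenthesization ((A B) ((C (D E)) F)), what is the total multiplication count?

32626

(A B): 27×22 by 22×23 → 27×23, cost 27·22·23 = 13662
(D E): 24×26 by 26×4 → 24×4, cost 24·26·4 = 2496
(C (D E)): 23×24 by 24×4 → 23×4, cost 23·24·4 = 2208; cumulative 4704
((C (D E)) F): 23×4 by 4×20 → 23×20, cost 23·4·20 = 1840; cumulative 6544
((A B) ((C (D E)) F)): 27×23 by 23×20 → 27×20, cost 27·23·20 = 12420; cumulative 32626
Total: 32626 scalar multiplications.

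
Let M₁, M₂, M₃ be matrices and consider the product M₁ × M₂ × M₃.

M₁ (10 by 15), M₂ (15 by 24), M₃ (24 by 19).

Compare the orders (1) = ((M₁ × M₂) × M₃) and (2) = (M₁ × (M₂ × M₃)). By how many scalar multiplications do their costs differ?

Order (1) = ((M₁ × M₂) × M₃): (M₁ × M₂): 10×15 by 15×24 → 10×24, cost 10·15·24 = 3600; ((M₁ × M₂) × M₃): 10×24 by 24×19 → 10×19, cost 10·24·19 = 4560; cumulative 8160. Total 8160.
Order (2) = (M₁ × (M₂ × M₃)): (M₂ × M₃): 15×24 by 24×19 → 15×19, cost 15·24·19 = 6840; (M₁ × (M₂ × M₃)): 10×15 by 15×19 → 10×19, cost 10·15·19 = 2850; cumulative 9690. Total 9690.
Difference: |8160 − 9690| = 1530.

1530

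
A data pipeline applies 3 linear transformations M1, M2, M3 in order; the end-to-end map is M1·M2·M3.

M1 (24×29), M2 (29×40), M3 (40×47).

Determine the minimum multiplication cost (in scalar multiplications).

72960

Order (M1·(M2·M3)): (M2·M3): 29×40 by 40×47 → 29×47, cost 29·40·47 = 54520; (M1·(M2·M3)): 24×29 by 29×47 → 24×47, cost 24·29·47 = 32712; cumulative 87232. Total 87232.
Order ((M1·M2)·M3): (M1·M2): 24×29 by 29×40 → 24×40, cost 24·29·40 = 27840; ((M1·M2)·M3): 24×40 by 40×47 → 24×47, cost 24·40·47 = 45120; cumulative 72960. Total 72960.
Minimum: 72960.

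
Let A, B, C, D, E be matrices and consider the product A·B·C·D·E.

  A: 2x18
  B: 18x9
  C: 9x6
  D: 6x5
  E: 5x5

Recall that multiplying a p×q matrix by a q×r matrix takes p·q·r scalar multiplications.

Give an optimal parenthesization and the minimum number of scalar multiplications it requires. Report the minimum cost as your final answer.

Adjacent pairs: AB = 2·18·9 = 324; BC = 18·9·6 = 972; CD = 9·6·5 = 270; DE = 6·5·5 = 150.
Length 3: A..C: k=1: 0+972+2·18·6=1188; k=2: 324+0+2·9·6=432 → min 432 | B..D: k=2: 0+270+18·9·5=1080; k=3: 972+0+18·6·5=1512 → min 1080 | C..E: k=3: 0+150+9·6·5=420; k=4: 270+0+9·5·5=495 → min 420.
Length 4: A..D: k=1: 0+1080+2·18·5=1260; k=2: 324+270+2·9·5=684; k=3: 432+0+2·6·5=492 → min 492 | B..E: k=2: 0+420+18·9·5=1230; k=3: 972+150+18·6·5=1662; k=4: 1080+0+18·5·5=1530 → min 1230.
Length 5: A..E: k=1: 0+1230+2·18·5=1410; k=2: 324+420+2·9·5=834; k=3: 432+150+2·6·5=642; k=4: 492+0+2·5·5=542 → min 542.
Optimal parenthesization: ((((A·B)·C)·D)·E) with cost 542.

542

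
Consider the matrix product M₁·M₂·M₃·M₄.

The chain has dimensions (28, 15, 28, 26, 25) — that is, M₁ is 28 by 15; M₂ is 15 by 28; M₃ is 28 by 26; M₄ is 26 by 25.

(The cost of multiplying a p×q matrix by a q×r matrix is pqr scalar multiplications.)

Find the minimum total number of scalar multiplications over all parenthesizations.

Adjacent pairs: M₁M₂ = 28·15·28 = 11760; M₂M₃ = 15·28·26 = 10920; M₃M₄ = 28·26·25 = 18200.
Length 3: M₁..M₃: k=1: 0+10920+28·15·26=21840; k=2: 11760+0+28·28·26=32144 → min 21840 | M₂..M₄: k=2: 0+18200+15·28·25=28700; k=3: 10920+0+15·26·25=20670 → min 20670.
Length 4: M₁..M₄: k=1: 0+20670+28·15·25=31170; k=2: 11760+18200+28·28·25=49560; k=3: 21840+0+28·26·25=40040 → min 31170.
Optimal order: (M₁·((M₂·M₃)·M₄)) with cost 31170.

31170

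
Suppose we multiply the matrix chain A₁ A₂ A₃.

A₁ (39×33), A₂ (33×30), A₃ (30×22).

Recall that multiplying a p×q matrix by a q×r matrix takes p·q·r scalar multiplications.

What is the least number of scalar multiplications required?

50094

Order (A₁ (A₂ A₃)): (A₂ A₃): 33×30 by 30×22 → 33×22, cost 33·30·22 = 21780; (A₁ (A₂ A₃)): 39×33 by 33×22 → 39×22, cost 39·33·22 = 28314; cumulative 50094. Total 50094.
Order ((A₁ A₂) A₃): (A₁ A₂): 39×33 by 33×30 → 39×30, cost 39·33·30 = 38610; ((A₁ A₂) A₃): 39×30 by 30×22 → 39×22, cost 39·30·22 = 25740; cumulative 64350. Total 64350.
Minimum: 50094.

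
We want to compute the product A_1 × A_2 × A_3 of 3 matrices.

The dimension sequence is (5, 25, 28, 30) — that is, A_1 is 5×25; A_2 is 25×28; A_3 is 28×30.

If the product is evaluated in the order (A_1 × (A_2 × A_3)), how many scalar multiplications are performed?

(A_2 × A_3): 25×28 by 28×30 → 25×30, cost 25·28·30 = 21000
(A_1 × (A_2 × A_3)): 5×25 by 25×30 → 5×30, cost 5·25·30 = 3750; cumulative 24750
Total: 24750 scalar multiplications.

24750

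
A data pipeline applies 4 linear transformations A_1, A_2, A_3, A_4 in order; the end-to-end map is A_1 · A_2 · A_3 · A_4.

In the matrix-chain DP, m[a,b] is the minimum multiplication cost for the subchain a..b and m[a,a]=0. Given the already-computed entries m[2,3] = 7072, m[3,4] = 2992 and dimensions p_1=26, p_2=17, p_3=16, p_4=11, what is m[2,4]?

m[2,4] = min over k∈[2,3] of m[2,k]+m[k+1,4]+p_{1}·p_k·p_{4}.
k=2: 0 + 2992 + 26·17·11 = 7854; k=3: 7072 + 0 + 26·16·11 = 11648.
Minimum: 7854 at k=2.

7854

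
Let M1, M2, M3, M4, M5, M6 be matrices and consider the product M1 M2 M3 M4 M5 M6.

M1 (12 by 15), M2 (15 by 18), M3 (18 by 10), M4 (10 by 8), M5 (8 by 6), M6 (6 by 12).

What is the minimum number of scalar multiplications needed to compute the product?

Adjacent pairs: M1M2 = 12·15·18 = 3240; M2M3 = 15·18·10 = 2700; M3M4 = 18·10·8 = 1440; M4M5 = 10·8·6 = 480; M5M6 = 8·6·12 = 576.
Length 3: M1..M3: k=1: 0+2700+12·15·10=4500; k=2: 3240+0+12·18·10=5400 → min 4500 | M2..M4: k=2: 0+1440+15·18·8=3600; k=3: 2700+0+15·10·8=3900 → min 3600 | M3..M5: k=3: 0+480+18·10·6=1560; k=4: 1440+0+18·8·6=2304 → min 1560 | M4..M6: k=4: 0+576+10·8·12=1536; k=5: 480+0+10·6·12=1200 → min 1200.
Length 4: M1..M4: k=1: 0+3600+12·15·8=5040; k=2: 3240+1440+12·18·8=6408; k=3: 4500+0+12·10·8=5460 → min 5040 | M2..M5: k=2: 0+1560+15·18·6=3180; k=3: 2700+480+15·10·6=4080; k=4: 3600+0+15·8·6=4320 → min 3180 | M3..M6: k=3: 0+1200+18·10·12=3360; k=4: 1440+576+18·8·12=3744; k=5: 1560+0+18·6·12=2856 → min 2856.
Length 5: M1..M5: k=1: 0+3180+12·15·6=4260; k=2: 3240+1560+12·18·6=6096; k=3: 4500+480+12·10·6=5700; k=4: 5040+0+12·8·6=5616 → min 4260 | M2..M6: k=2: 0+2856+15·18·12=6096; k=3: 2700+1200+15·10·12=5700; k=4: 3600+576+15·8·12=5616; k=5: 3180+0+15·6·12=4260 → min 4260.
Length 6: M1..M6: k=1: 0+4260+12·15·12=6420; k=2: 3240+2856+12·18·12=8688; k=3: 4500+1200+12·10·12=7140; k=4: 5040+576+12·8·12=6768; k=5: 4260+0+12·6·12=5124 → min 5124.
Optimal order: ((M1 (M2 (M3 (M4 M5)))) M6) with cost 5124.

5124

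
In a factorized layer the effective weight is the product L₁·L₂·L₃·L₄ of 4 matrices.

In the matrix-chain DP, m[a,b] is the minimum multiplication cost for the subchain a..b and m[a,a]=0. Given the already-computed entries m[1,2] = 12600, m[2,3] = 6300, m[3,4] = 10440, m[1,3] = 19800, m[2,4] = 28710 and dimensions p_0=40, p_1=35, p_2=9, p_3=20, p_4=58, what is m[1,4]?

43920

m[1,4] = min over k∈[1,3] of m[1,k]+m[k+1,4]+p_{0}·p_k·p_{4}.
k=1: 0 + 28710 + 40·35·58 = 109910; k=2: 12600 + 10440 + 40·9·58 = 43920; k=3: 19800 + 0 + 40·20·58 = 66200.
Minimum: 43920 at k=2.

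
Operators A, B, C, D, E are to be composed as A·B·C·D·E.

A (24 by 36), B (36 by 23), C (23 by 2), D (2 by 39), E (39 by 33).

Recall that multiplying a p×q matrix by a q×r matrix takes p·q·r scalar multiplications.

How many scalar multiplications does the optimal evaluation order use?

7542

Adjacent pairs: AB = 24·36·23 = 19872; BC = 36·23·2 = 1656; CD = 23·2·39 = 1794; DE = 2·39·33 = 2574.
Length 3: A..C: k=1: 0+1656+24·36·2=3384; k=2: 19872+0+24·23·2=20976 → min 3384 | B..D: k=2: 0+1794+36·23·39=34086; k=3: 1656+0+36·2·39=4464 → min 4464 | C..E: k=3: 0+2574+23·2·33=4092; k=4: 1794+0+23·39·33=31395 → min 4092.
Length 4: A..D: k=1: 0+4464+24·36·39=38160; k=2: 19872+1794+24·23·39=43194; k=3: 3384+0+24·2·39=5256 → min 5256 | B..E: k=2: 0+4092+36·23·33=31416; k=3: 1656+2574+36·2·33=6606; k=4: 4464+0+36·39·33=50796 → min 6606.
Length 5: A..E: k=1: 0+6606+24·36·33=35118; k=2: 19872+4092+24·23·33=42180; k=3: 3384+2574+24·2·33=7542; k=4: 5256+0+24·39·33=36144 → min 7542.
Optimal order: ((A·(B·C))·(D·E)) with cost 7542.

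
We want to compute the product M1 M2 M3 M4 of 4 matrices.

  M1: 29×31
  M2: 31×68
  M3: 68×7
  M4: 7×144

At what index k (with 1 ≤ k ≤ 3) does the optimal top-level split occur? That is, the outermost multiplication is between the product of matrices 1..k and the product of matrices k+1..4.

3

Adjacent pairs: M1M2 = 29·31·68 = 61132; M2M3 = 31·68·7 = 14756; M3M4 = 68·7·144 = 68544.
Length 3: M1..M3: k=1: 0+14756+29·31·7=21049; k=2: 61132+0+29·68·7=74936 → min 21049 | M2..M4: k=2: 0+68544+31·68·144=372096; k=3: 14756+0+31·7·144=46004 → min 46004.
Top-level splits: k=1: (M1..M1)·(M2..M4) → 0+46004+29·31·144 = 175460; k=2: (M1..M2)·(M3..M4) → 61132+68544+29·68·144 = 413644; k=3: (M1..M3)·(M4..M4) → 21049+0+29·7·144 = 50281.
Best split is after M3, i.e. k = 3.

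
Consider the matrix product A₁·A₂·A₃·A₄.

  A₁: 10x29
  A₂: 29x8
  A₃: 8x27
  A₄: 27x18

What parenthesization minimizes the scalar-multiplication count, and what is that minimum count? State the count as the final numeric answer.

Adjacent pairs: A₁A₂ = 10·29·8 = 2320; A₂A₃ = 29·8·27 = 6264; A₃A₄ = 8·27·18 = 3888.
Length 3: A₁..A₃: k=1: 0+6264+10·29·27=14094; k=2: 2320+0+10·8·27=4480 → min 4480 | A₂..A₄: k=2: 0+3888+29·8·18=8064; k=3: 6264+0+29·27·18=20358 → min 8064.
Length 4: A₁..A₄: k=1: 0+8064+10·29·18=13284; k=2: 2320+3888+10·8·18=7648; k=3: 4480+0+10·27·18=9340 → min 7648.
Optimal parenthesization: ((A₁·A₂)·(A₃·A₄)) with cost 7648.

7648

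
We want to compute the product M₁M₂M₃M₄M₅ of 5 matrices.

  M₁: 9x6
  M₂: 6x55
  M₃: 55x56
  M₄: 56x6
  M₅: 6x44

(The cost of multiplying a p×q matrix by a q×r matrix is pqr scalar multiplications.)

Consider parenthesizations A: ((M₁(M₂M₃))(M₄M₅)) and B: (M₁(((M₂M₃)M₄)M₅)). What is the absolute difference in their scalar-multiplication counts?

Order A = ((M₁(M₂M₃))(M₄M₅)): (M₂M₃): 6×55 by 55×56 → 6×56, cost 6·55·56 = 18480; (M₁(M₂M₃)): 9×6 by 6×56 → 9×56, cost 9·6·56 = 3024; cumulative 21504; (M₄M₅): 56×6 by 6×44 → 56×44, cost 56·6·44 = 14784; ((M₁(M₂M₃))(M₄M₅)): 9×56 by 56×44 → 9×44, cost 9·56·44 = 22176; cumulative 58464. Total 58464.
Order B = (M₁(((M₂M₃)M₄)M₅)): (M₂M₃): 6×55 by 55×56 → 6×56, cost 6·55·56 = 18480; ((M₂M₃)M₄): 6×56 by 56×6 → 6×6, cost 6·56·6 = 2016; cumulative 20496; (((M₂M₃)M₄)M₅): 6×6 by 6×44 → 6×44, cost 6·6·44 = 1584; cumulative 22080; (M₁(((M₂M₃)M₄)M₅)): 9×6 by 6×44 → 9×44, cost 9·6·44 = 2376; cumulative 24456. Total 24456.
Difference: |58464 − 24456| = 34008.

34008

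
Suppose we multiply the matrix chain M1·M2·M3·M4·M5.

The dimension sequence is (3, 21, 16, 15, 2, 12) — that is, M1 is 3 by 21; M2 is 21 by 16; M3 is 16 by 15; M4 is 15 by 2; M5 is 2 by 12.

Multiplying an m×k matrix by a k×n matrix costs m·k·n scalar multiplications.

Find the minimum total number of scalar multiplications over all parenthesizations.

1350

Adjacent pairs: M1M2 = 3·21·16 = 1008; M2M3 = 21·16·15 = 5040; M3M4 = 16·15·2 = 480; M4M5 = 15·2·12 = 360.
Length 3: M1..M3: k=1: 0+5040+3·21·15=5985; k=2: 1008+0+3·16·15=1728 → min 1728 | M2..M4: k=2: 0+480+21·16·2=1152; k=3: 5040+0+21·15·2=5670 → min 1152 | M3..M5: k=3: 0+360+16·15·12=3240; k=4: 480+0+16·2·12=864 → min 864.
Length 4: M1..M4: k=1: 0+1152+3·21·2=1278; k=2: 1008+480+3·16·2=1584; k=3: 1728+0+3·15·2=1818 → min 1278 | M2..M5: k=2: 0+864+21·16·12=4896; k=3: 5040+360+21·15·12=9180; k=4: 1152+0+21·2·12=1656 → min 1656.
Length 5: M1..M5: k=1: 0+1656+3·21·12=2412; k=2: 1008+864+3·16·12=2448; k=3: 1728+360+3·15·12=2628; k=4: 1278+0+3·2·12=1350 → min 1350.
Optimal order: ((M1·(M2·(M3·M4)))·M5) with cost 1350.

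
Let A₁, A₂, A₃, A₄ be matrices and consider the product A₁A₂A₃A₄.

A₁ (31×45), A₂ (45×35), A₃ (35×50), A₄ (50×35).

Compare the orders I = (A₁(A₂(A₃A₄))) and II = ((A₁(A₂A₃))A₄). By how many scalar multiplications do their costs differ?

Order I = (A₁(A₂(A₃A₄))): (A₃A₄): 35×50 by 50×35 → 35×35, cost 35·50·35 = 61250; (A₂(A₃A₄)): 45×35 by 35×35 → 45×35, cost 45·35·35 = 55125; cumulative 116375; (A₁(A₂(A₃A₄))): 31×45 by 45×35 → 31×35, cost 31·45·35 = 48825; cumulative 165200. Total 165200.
Order II = ((A₁(A₂A₃))A₄): (A₂A₃): 45×35 by 35×50 → 45×50, cost 45·35·50 = 78750; (A₁(A₂A₃)): 31×45 by 45×50 → 31×50, cost 31·45·50 = 69750; cumulative 148500; ((A₁(A₂A₃))A₄): 31×50 by 50×35 → 31×35, cost 31·50·35 = 54250; cumulative 202750. Total 202750.
Difference: |165200 − 202750| = 37550.

37550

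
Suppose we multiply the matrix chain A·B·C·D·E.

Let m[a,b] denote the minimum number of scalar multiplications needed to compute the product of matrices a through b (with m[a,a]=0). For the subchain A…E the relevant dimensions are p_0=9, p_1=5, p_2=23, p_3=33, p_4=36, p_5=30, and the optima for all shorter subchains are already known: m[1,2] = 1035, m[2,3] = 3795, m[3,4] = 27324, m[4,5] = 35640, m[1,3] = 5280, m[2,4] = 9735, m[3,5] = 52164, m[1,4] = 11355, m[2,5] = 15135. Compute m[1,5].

m[1,5] = min over k∈[1,4] of m[1,k]+m[k+1,5]+p_{0}·p_k·p_{5}.
k=1: 0 + 15135 + 9·5·30 = 16485; k=2: 1035 + 52164 + 9·23·30 = 59409; k=3: 5280 + 35640 + 9·33·30 = 49830; k=4: 11355 + 0 + 9·36·30 = 21075.
Minimum: 16485 at k=1.

16485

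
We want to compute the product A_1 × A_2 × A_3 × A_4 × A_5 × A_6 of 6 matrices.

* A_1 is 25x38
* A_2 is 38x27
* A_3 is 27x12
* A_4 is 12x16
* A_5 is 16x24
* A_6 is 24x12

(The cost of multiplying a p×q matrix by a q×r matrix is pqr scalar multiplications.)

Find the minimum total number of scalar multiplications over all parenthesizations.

34224

Adjacent pairs: A_1A_2 = 25·38·27 = 25650; A_2A_3 = 38·27·12 = 12312; A_3A_4 = 27·12·16 = 5184; A_4A_5 = 12·16·24 = 4608; A_5A_6 = 16·24·12 = 4608.
Length 3: A_1..A_3: k=1: 0+12312+25·38·12=23712; k=2: 25650+0+25·27·12=33750 → min 23712 | A_2..A_4: k=2: 0+5184+38·27·16=21600; k=3: 12312+0+38·12·16=19608 → min 19608 | A_3..A_5: k=3: 0+4608+27·12·24=12384; k=4: 5184+0+27·16·24=15552 → min 12384 | A_4..A_6: k=4: 0+4608+12·16·12=6912; k=5: 4608+0+12·24·12=8064 → min 6912.
Length 4: A_1..A_4: k=1: 0+19608+25·38·16=34808; k=2: 25650+5184+25·27·16=41634; k=3: 23712+0+25·12·16=28512 → min 28512 | A_2..A_5: k=2: 0+12384+38·27·24=37008; k=3: 12312+4608+38·12·24=27864; k=4: 19608+0+38·16·24=34200 → min 27864 | A_3..A_6: k=3: 0+6912+27·12·12=10800; k=4: 5184+4608+27·16·12=14976; k=5: 12384+0+27·24·12=20160 → min 10800.
Length 5: A_1..A_5: k=1: 0+27864+25·38·24=50664; k=2: 25650+12384+25·27·24=54234; k=3: 23712+4608+25·12·24=35520; k=4: 28512+0+25·16·24=38112 → min 35520 | A_2..A_6: k=2: 0+10800+38·27·12=23112; k=3: 12312+6912+38·12·12=24696; k=4: 19608+4608+38·16·12=31512; k=5: 27864+0+38·24·12=38808 → min 23112.
Length 6: A_1..A_6: k=1: 0+23112+25·38·12=34512; k=2: 25650+10800+25·27·12=44550; k=3: 23712+6912+25·12·12=34224; k=4: 28512+4608+25·16·12=37920; k=5: 35520+0+25·24·12=42720 → min 34224.
Optimal order: ((A_1 × (A_2 × A_3)) × (A_4 × (A_5 × A_6))) with cost 34224.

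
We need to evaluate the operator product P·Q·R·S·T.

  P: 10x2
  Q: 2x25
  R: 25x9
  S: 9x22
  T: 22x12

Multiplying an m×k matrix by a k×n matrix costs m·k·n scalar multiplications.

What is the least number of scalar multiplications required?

Adjacent pairs: PQ = 10·2·25 = 500; QR = 2·25·9 = 450; RS = 25·9·22 = 4950; ST = 9·22·12 = 2376.
Length 3: P..R: k=1: 0+450+10·2·9=630; k=2: 500+0+10·25·9=2750 → min 630 | Q..S: k=2: 0+4950+2·25·22=6050; k=3: 450+0+2·9·22=846 → min 846 | R..T: k=3: 0+2376+25·9·12=5076; k=4: 4950+0+25·22·12=11550 → min 5076.
Length 4: P..S: k=1: 0+846+10·2·22=1286; k=2: 500+4950+10·25·22=10950; k=3: 630+0+10·9·22=2610 → min 1286 | Q..T: k=2: 0+5076+2·25·12=5676; k=3: 450+2376+2·9·12=3042; k=4: 846+0+2·22·12=1374 → min 1374.
Length 5: P..T: k=1: 0+1374+10·2·12=1614; k=2: 500+5076+10·25·12=8576; k=3: 630+2376+10·9·12=4086; k=4: 1286+0+10·22·12=3926 → min 1614.
Optimal order: (P·(((Q·R)·S)·T)) with cost 1614.

1614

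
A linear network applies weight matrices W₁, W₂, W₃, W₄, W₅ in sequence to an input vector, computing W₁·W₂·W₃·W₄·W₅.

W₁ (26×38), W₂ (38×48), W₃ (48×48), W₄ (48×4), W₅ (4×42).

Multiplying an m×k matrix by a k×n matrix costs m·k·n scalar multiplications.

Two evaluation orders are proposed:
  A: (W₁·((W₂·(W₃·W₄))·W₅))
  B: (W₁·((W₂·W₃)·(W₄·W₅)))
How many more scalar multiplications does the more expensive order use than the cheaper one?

Order A = (W₁·((W₂·(W₃·W₄))·W₅)): (W₃·W₄): 48×48 by 48×4 → 48×4, cost 48·48·4 = 9216; (W₂·(W₃·W₄)): 38×48 by 48×4 → 38×4, cost 38·48·4 = 7296; cumulative 16512; ((W₂·(W₃·W₄))·W₅): 38×4 by 4×42 → 38×42, cost 38·4·42 = 6384; cumulative 22896; (W₁·((W₂·(W₃·W₄))·W₅)): 26×38 by 38×42 → 26×42, cost 26·38·42 = 41496; cumulative 64392. Total 64392.
Order B = (W₁·((W₂·W₃)·(W₄·W₅))): (W₂·W₃): 38×48 by 48×48 → 38×48, cost 38·48·48 = 87552; (W₄·W₅): 48×4 by 4×42 → 48×42, cost 48·4·42 = 8064; ((W₂·W₃)·(W₄·W₅)): 38×48 by 48×42 → 38×42, cost 38·48·42 = 76608; cumulative 172224; (W₁·((W₂·W₃)·(W₄·W₅))): 26×38 by 38×42 → 26×42, cost 26·38·42 = 41496; cumulative 213720. Total 213720.
Difference: |64392 − 213720| = 149328.

149328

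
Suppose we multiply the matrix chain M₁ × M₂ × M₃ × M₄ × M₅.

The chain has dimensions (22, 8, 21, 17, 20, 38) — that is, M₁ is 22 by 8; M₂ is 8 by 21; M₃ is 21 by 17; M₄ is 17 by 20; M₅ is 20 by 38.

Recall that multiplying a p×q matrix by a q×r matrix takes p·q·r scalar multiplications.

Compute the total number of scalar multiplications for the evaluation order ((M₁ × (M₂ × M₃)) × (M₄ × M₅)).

32980

(M₂ × M₃): 8×21 by 21×17 → 8×17, cost 8·21·17 = 2856
(M₁ × (M₂ × M₃)): 22×8 by 8×17 → 22×17, cost 22·8·17 = 2992; cumulative 5848
(M₄ × M₅): 17×20 by 20×38 → 17×38, cost 17·20·38 = 12920
((M₁ × (M₂ × M₃)) × (M₄ × M₅)): 22×17 by 17×38 → 22×38, cost 22·17·38 = 14212; cumulative 32980
Total: 32980 scalar multiplications.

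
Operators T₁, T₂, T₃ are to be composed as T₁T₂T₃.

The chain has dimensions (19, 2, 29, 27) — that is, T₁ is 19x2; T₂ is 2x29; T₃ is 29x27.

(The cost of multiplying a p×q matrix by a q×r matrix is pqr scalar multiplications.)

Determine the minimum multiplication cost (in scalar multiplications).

2592

Order (T₁(T₂T₃)): (T₂T₃): 2×29 by 29×27 → 2×27, cost 2·29·27 = 1566; (T₁(T₂T₃)): 19×2 by 2×27 → 19×27, cost 19·2·27 = 1026; cumulative 2592. Total 2592.
Order ((T₁T₂)T₃): (T₁T₂): 19×2 by 2×29 → 19×29, cost 19·2·29 = 1102; ((T₁T₂)T₃): 19×29 by 29×27 → 19×27, cost 19·29·27 = 14877; cumulative 15979. Total 15979.
Minimum: 2592.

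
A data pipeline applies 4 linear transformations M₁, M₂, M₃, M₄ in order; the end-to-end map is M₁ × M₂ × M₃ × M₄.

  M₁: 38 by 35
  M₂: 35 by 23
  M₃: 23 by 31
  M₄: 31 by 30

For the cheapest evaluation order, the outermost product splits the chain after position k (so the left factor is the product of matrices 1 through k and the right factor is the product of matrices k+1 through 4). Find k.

Adjacent pairs: M₁M₂ = 38·35·23 = 30590; M₂M₃ = 35·23·31 = 24955; M₃M₄ = 23·31·30 = 21390.
Length 3: M₁..M₃: k=1: 0+24955+38·35·31=66185; k=2: 30590+0+38·23·31=57684 → min 57684 | M₂..M₄: k=2: 0+21390+35·23·30=45540; k=3: 24955+0+35·31·30=57505 → min 45540.
Top-level splits: k=1: (M₁..M₁)·(M₂..M₄) → 0+45540+38·35·30 = 85440; k=2: (M₁..M₂)·(M₃..M₄) → 30590+21390+38·23·30 = 78200; k=3: (M₁..M₃)·(M₄..M₄) → 57684+0+38·31·30 = 93024.
Best split is after M₂, i.e. k = 2.

2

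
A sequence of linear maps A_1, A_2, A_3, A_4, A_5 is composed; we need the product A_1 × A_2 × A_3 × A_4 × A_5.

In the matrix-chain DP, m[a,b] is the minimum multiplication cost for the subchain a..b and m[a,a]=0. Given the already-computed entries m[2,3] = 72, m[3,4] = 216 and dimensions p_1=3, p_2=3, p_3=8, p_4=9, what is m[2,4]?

m[2,4] = min over k∈[2,3] of m[2,k]+m[k+1,4]+p_{1}·p_k·p_{4}.
k=2: 0 + 216 + 3·3·9 = 297; k=3: 72 + 0 + 3·8·9 = 288.
Minimum: 288 at k=3.

288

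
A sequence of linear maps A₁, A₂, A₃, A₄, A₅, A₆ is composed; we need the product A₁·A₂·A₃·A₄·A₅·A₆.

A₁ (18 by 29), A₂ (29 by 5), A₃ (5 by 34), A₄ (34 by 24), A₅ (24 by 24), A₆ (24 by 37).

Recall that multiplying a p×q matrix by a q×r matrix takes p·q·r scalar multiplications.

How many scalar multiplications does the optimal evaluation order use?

Adjacent pairs: A₁A₂ = 18·29·5 = 2610; A₂A₃ = 29·5·34 = 4930; A₃A₄ = 5·34·24 = 4080; A₄A₅ = 34·24·24 = 19584; A₅A₆ = 24·24·37 = 21312.
Length 3: A₁..A₃: k=1: 0+4930+18·29·34=22678; k=2: 2610+0+18·5·34=5670 → min 5670 | A₂..A₄: k=2: 0+4080+29·5·24=7560; k=3: 4930+0+29·34·24=28594 → min 7560 | A₃..A₅: k=3: 0+19584+5·34·24=23664; k=4: 4080+0+5·24·24=6960 → min 6960 | A₄..A₆: k=4: 0+21312+34·24·37=51504; k=5: 19584+0+34·24·37=49776 → min 49776.
Length 4: A₁..A₄: k=1: 0+7560+18·29·24=20088; k=2: 2610+4080+18·5·24=8850; k=3: 5670+0+18·34·24=20358 → min 8850 | A₂..A₅: k=2: 0+6960+29·5·24=10440; k=3: 4930+19584+29·34·24=48178; k=4: 7560+0+29·24·24=24264 → min 10440 | A₃..A₆: k=3: 0+49776+5·34·37=56066; k=4: 4080+21312+5·24·37=29832; k=5: 6960+0+5·24·37=11400 → min 11400.
Length 5: A₁..A₅: k=1: 0+10440+18·29·24=22968; k=2: 2610+6960+18·5·24=11730; k=3: 5670+19584+18·34·24=39942; k=4: 8850+0+18·24·24=19218 → min 11730 | A₂..A₆: k=2: 0+11400+29·5·37=16765; k=3: 4930+49776+29·34·37=91188; k=4: 7560+21312+29·24·37=54624; k=5: 10440+0+29·24·37=36192 → min 16765.
Length 6: A₁..A₆: k=1: 0+16765+18·29·37=36079; k=2: 2610+11400+18·5·37=17340; k=3: 5670+49776+18·34·37=78090; k=4: 8850+21312+18·24·37=46146; k=5: 11730+0+18·24·37=27714 → min 17340.
Optimal order: ((A₁·A₂)·(((A₃·A₄)·A₅)·A₆)) with cost 17340.

17340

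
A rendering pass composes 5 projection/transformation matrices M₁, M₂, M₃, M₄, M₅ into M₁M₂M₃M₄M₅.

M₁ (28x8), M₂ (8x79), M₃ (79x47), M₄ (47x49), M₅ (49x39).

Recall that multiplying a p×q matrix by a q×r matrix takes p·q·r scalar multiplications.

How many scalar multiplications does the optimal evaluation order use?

72152

Adjacent pairs: M₁M₂ = 28·8·79 = 17696; M₂M₃ = 8·79·47 = 29704; M₃M₄ = 79·47·49 = 181937; M₄M₅ = 47·49·39 = 89817.
Length 3: M₁..M₃: k=1: 0+29704+28·8·47=40232; k=2: 17696+0+28·79·47=121660 → min 40232 | M₂..M₄: k=2: 0+181937+8·79·49=212905; k=3: 29704+0+8·47·49=48128 → min 48128 | M₃..M₅: k=3: 0+89817+79·47·39=234624; k=4: 181937+0+79·49·39=332906 → min 234624.
Length 4: M₁..M₄: k=1: 0+48128+28·8·49=59104; k=2: 17696+181937+28·79·49=308021; k=3: 40232+0+28·47·49=104716 → min 59104 | M₂..M₅: k=2: 0+234624+8·79·39=259272; k=3: 29704+89817+8·47·39=134185; k=4: 48128+0+8·49·39=63416 → min 63416.
Length 5: M₁..M₅: k=1: 0+63416+28·8·39=72152; k=2: 17696+234624+28·79·39=338588; k=3: 40232+89817+28·47·39=181373; k=4: 59104+0+28·49·39=112612 → min 72152.
Optimal order: (M₁(((M₂M₃)M₄)M₅)) with cost 72152.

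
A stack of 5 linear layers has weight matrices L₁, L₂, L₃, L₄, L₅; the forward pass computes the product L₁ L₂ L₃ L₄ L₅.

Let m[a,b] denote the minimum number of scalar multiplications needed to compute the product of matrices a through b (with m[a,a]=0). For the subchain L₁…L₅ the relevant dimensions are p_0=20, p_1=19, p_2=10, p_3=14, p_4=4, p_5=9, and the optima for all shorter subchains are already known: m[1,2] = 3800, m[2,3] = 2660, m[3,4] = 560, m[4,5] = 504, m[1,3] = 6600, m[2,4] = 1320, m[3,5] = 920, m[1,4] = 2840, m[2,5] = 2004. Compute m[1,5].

3560

m[1,5] = min over k∈[1,4] of m[1,k]+m[k+1,5]+p_{0}·p_k·p_{5}.
k=1: 0 + 2004 + 20·19·9 = 5424; k=2: 3800 + 920 + 20·10·9 = 6520; k=3: 6600 + 504 + 20·14·9 = 9624; k=4: 2840 + 0 + 20·4·9 = 3560.
Minimum: 3560 at k=4.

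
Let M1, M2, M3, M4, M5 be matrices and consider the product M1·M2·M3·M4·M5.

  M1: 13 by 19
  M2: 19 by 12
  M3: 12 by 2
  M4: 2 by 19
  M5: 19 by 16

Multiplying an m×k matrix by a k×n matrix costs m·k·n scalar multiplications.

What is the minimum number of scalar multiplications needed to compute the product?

1974

Adjacent pairs: M1M2 = 13·19·12 = 2964; M2M3 = 19·12·2 = 456; M3M4 = 12·2·19 = 456; M4M5 = 2·19·16 = 608.
Length 3: M1..M3: k=1: 0+456+13·19·2=950; k=2: 2964+0+13·12·2=3276 → min 950 | M2..M4: k=2: 0+456+19·12·19=4788; k=3: 456+0+19·2·19=1178 → min 1178 | M3..M5: k=3: 0+608+12·2·16=992; k=4: 456+0+12·19·16=4104 → min 992.
Length 4: M1..M4: k=1: 0+1178+13·19·19=5871; k=2: 2964+456+13·12·19=6384; k=3: 950+0+13·2·19=1444 → min 1444 | M2..M5: k=2: 0+992+19·12·16=4640; k=3: 456+608+19·2·16=1672; k=4: 1178+0+19·19·16=6954 → min 1672.
Length 5: M1..M5: k=1: 0+1672+13·19·16=5624; k=2: 2964+992+13·12·16=6452; k=3: 950+608+13·2·16=1974; k=4: 1444+0+13·19·16=5396 → min 1974.
Optimal order: ((M1·(M2·M3))·(M4·M5)) with cost 1974.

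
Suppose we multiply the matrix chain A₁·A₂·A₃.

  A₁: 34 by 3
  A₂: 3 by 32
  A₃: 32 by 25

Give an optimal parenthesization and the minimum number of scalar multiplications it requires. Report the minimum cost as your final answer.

(A₁·(A₂·A₃)): cost 4950.
((A₁·A₂)·A₃): cost 30464.
Optimal: (A₁·(A₂·A₃)) with cost 4950.

4950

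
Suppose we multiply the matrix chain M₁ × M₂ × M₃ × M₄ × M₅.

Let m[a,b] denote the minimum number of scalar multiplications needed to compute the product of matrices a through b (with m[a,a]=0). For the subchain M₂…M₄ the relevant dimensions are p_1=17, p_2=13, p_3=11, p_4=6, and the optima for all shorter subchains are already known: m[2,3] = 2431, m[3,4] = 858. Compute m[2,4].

m[2,4] = min over k∈[2,3] of m[2,k]+m[k+1,4]+p_{1}·p_k·p_{4}.
k=2: 0 + 858 + 17·13·6 = 2184; k=3: 2431 + 0 + 17·11·6 = 3553.
Minimum: 2184 at k=2.

2184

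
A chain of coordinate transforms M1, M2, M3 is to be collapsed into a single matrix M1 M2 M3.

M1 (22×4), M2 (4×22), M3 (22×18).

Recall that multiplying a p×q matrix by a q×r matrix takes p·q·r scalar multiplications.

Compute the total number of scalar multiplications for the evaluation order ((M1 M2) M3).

10648

(M1 M2): 22×4 by 4×22 → 22×22, cost 22·4·22 = 1936
((M1 M2) M3): 22×22 by 22×18 → 22×18, cost 22·22·18 = 8712; cumulative 10648
Total: 10648 scalar multiplications.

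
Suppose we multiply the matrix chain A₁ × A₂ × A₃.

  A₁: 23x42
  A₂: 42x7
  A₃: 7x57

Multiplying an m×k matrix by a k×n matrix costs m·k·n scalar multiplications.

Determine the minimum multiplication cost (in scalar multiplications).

Order (A₁ × (A₂ × A₃)): (A₂ × A₃): 42×7 by 7×57 → 42×57, cost 42·7·57 = 16758; (A₁ × (A₂ × A₃)): 23×42 by 42×57 → 23×57, cost 23·42·57 = 55062; cumulative 71820. Total 71820.
Order ((A₁ × A₂) × A₃): (A₁ × A₂): 23×42 by 42×7 → 23×7, cost 23·42·7 = 6762; ((A₁ × A₂) × A₃): 23×7 by 7×57 → 23×57, cost 23·7·57 = 9177; cumulative 15939. Total 15939.
Minimum: 15939.

15939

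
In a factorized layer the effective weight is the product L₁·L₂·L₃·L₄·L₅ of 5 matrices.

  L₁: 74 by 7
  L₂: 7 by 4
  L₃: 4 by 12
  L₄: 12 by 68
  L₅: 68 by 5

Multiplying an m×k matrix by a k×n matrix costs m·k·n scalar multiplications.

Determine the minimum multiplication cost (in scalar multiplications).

Adjacent pairs: L₁L₂ = 74·7·4 = 2072; L₂L₃ = 7·4·12 = 336; L₃L₄ = 4·12·68 = 3264; L₄L₅ = 12·68·5 = 4080.
Length 3: L₁..L₃: k=1: 0+336+74·7·12=6552; k=2: 2072+0+74·4·12=5624 → min 5624 | L₂..L₄: k=2: 0+3264+7·4·68=5168; k=3: 336+0+7·12·68=6048 → min 5168 | L₃..L₅: k=3: 0+4080+4·12·5=4320; k=4: 3264+0+4·68·5=4624 → min 4320.
Length 4: L₁..L₄: k=1: 0+5168+74·7·68=40392; k=2: 2072+3264+74·4·68=25464; k=3: 5624+0+74·12·68=66008 → min 25464 | L₂..L₅: k=2: 0+4320+7·4·5=4460; k=3: 336+4080+7·12·5=4836; k=4: 5168+0+7·68·5=7548 → min 4460.
Length 5: L₁..L₅: k=1: 0+4460+74·7·5=7050; k=2: 2072+4320+74·4·5=7872; k=3: 5624+4080+74·12·5=14144; k=4: 25464+0+74·68·5=50624 → min 7050.
Optimal order: (L₁·(L₂·(L₃·(L₄·L₅)))) with cost 7050.

7050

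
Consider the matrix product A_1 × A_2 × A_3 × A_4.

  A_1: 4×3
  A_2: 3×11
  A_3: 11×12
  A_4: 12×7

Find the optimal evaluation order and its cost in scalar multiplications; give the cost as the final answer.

Adjacent pairs: A_1A_2 = 4·3·11 = 132; A_2A_3 = 3·11·12 = 396; A_3A_4 = 11·12·7 = 924.
Length 3: A_1..A_3: k=1: 0+396+4·3·12=540; k=2: 132+0+4·11·12=660 → min 540 | A_2..A_4: k=2: 0+924+3·11·7=1155; k=3: 396+0+3·12·7=648 → min 648.
Length 4: A_1..A_4: k=1: 0+648+4·3·7=732; k=2: 132+924+4·11·7=1364; k=3: 540+0+4·12·7=876 → min 732.
Optimal parenthesization: (A_1 × ((A_2 × A_3) × A_4)) with cost 732.

732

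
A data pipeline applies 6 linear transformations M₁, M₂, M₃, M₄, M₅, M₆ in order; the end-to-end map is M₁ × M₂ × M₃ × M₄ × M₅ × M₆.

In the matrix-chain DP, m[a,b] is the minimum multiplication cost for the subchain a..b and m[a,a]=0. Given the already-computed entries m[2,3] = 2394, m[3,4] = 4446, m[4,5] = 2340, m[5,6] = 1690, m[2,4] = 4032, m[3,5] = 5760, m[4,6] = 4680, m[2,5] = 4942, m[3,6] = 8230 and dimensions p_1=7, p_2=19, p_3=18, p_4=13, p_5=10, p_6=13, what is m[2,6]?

m[2,6] = min over k∈[2,5] of m[2,k]+m[k+1,6]+p_{1}·p_k·p_{6}.
k=2: 0 + 8230 + 7·19·13 = 9959; k=3: 2394 + 4680 + 7·18·13 = 8712; k=4: 4032 + 1690 + 7·13·13 = 6905; k=5: 4942 + 0 + 7·10·13 = 5852.
Minimum: 5852 at k=5.

5852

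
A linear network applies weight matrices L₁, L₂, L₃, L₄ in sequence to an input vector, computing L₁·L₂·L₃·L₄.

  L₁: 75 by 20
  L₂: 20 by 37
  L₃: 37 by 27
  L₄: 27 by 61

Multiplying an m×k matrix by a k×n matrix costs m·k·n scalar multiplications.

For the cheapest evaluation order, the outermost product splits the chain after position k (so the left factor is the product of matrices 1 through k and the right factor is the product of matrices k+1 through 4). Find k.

1

Adjacent pairs: L₁L₂ = 75·20·37 = 55500; L₂L₃ = 20·37·27 = 19980; L₃L₄ = 37·27·61 = 60939.
Length 3: L₁..L₃: k=1: 0+19980+75·20·27=60480; k=2: 55500+0+75·37·27=130425 → min 60480 | L₂..L₄: k=2: 0+60939+20·37·61=106079; k=3: 19980+0+20·27·61=52920 → min 52920.
Top-level splits: k=1: (L₁..L₁)·(L₂..L₄) → 0+52920+75·20·61 = 144420; k=2: (L₁..L₂)·(L₃..L₄) → 55500+60939+75·37·61 = 285714; k=3: (L₁..L₃)·(L₄..L₄) → 60480+0+75·27·61 = 184005.
Best split is after L₁, i.e. k = 1.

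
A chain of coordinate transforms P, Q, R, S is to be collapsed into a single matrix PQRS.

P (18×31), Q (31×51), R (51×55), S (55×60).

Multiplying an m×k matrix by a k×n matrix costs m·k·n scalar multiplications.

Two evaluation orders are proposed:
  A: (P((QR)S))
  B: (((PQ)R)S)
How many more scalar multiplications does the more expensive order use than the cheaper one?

Order A = (P((QR)S)): (QR): 31×51 by 51×55 → 31×55, cost 31·51·55 = 86955; ((QR)S): 31×55 by 55×60 → 31×60, cost 31·55·60 = 102300; cumulative 189255; (P((QR)S)): 18×31 by 31×60 → 18×60, cost 18·31·60 = 33480; cumulative 222735. Total 222735.
Order B = (((PQ)R)S): (PQ): 18×31 by 31×51 → 18×51, cost 18·31·51 = 28458; ((PQ)R): 18×51 by 51×55 → 18×55, cost 18·51·55 = 50490; cumulative 78948; (((PQ)R)S): 18×55 by 55×60 → 18×60, cost 18·55·60 = 59400; cumulative 138348. Total 138348.
Difference: |222735 − 138348| = 84387.

84387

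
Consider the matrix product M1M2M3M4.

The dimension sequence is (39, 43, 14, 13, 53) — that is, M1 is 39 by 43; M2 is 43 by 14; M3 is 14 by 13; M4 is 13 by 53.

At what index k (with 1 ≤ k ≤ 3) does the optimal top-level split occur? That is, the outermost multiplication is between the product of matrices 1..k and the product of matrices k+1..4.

Adjacent pairs: M1M2 = 39·43·14 = 23478; M2M3 = 43·14·13 = 7826; M3M4 = 14·13·53 = 9646.
Length 3: M1..M3: k=1: 0+7826+39·43·13=29627; k=2: 23478+0+39·14·13=30576 → min 29627 | M2..M4: k=2: 0+9646+43·14·53=41552; k=3: 7826+0+43·13·53=37453 → min 37453.
Top-level splits: k=1: (M1..M1)·(M2..M4) → 0+37453+39·43·53 = 126334; k=2: (M1..M2)·(M3..M4) → 23478+9646+39·14·53 = 62062; k=3: (M1..M3)·(M4..M4) → 29627+0+39·13·53 = 56498.
Best split is after M3, i.e. k = 3.

3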